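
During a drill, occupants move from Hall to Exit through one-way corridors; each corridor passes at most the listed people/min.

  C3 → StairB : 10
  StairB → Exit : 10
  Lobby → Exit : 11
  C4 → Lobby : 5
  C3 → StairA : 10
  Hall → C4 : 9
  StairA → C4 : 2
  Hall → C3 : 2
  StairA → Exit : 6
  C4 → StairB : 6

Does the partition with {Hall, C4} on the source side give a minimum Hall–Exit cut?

Given cut capacity: 2 + 5 + 6 = 13.
Augment Hall→C3→StairB→Exit: bottleneck 2, flow now 2.
Augment Hall→C4→Lobby→Exit: bottleneck 5, flow now 7.
Augment Hall→C4→StairB→Exit: bottleneck 4, flow now 11.
No augmenting path remains; maximum flow = 11.
In the residual graph, reachable from Hall: {Hall}.
Min-cut edges: Hall→C3 (2), Hall→C4 (9); capacity 2 + 9 = 11.
Cut capacity 13 exceeds the max flow 11, so it is not minimum.

No — its capacity is 13, but the minimum cut has capacity 11.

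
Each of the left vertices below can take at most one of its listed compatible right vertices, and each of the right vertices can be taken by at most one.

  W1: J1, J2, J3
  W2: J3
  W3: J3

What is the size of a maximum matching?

2

Unit-capacity flow: source→left, listed edges, right→sink; max matching = max flow.
Augmenting path W1→J1 (+1); matched 1.
Augmenting path W2→J3 (+1); matched 2.
No augmenting path remains; maximum matching = 2.
König certificate: {W1, J3} is a vertex cover of size 2 (every listed pair touches it), so no matching can be larger.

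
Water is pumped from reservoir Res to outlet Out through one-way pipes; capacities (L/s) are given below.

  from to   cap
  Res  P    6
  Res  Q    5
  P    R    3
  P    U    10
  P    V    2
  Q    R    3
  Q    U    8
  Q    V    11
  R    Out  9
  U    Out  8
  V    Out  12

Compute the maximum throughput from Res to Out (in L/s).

Augment Res→P→R→Out: bottleneck 3, flow now 3.
Augment Res→P→U→Out: bottleneck 3, flow now 6.
Augment Res→Q→R→Out: bottleneck 3, flow now 9.
Augment Res→Q→U→Out: bottleneck 2, flow now 11.
No augmenting path remains; maximum flow = 11.
In the residual graph, reachable from Res: {Res}.
Min-cut edges: Res→P (6), Res→Q (5); capacity 6 + 5 = 11.
This cut is saturated, so no flow can exceed 11.

11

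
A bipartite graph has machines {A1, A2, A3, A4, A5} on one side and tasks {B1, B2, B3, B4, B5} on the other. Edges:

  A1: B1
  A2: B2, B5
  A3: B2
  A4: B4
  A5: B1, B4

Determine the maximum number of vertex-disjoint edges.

4

Unit-capacity flow: source→left, listed edges, right→sink; max matching = max flow.
Augmenting path A1→B1 (+1); matched 1.
Augmenting path A2→B2 (+1); matched 2.
Augmenting path A4→B4 (+1); matched 3.
Augmenting path A3→B2→A2→B5 (+1); matched 4.
No augmenting path remains; maximum matching = 4.
König certificate: {A2, A3, B1, B4} is a vertex cover of size 4 (every listed pair touches it), so no matching can be larger.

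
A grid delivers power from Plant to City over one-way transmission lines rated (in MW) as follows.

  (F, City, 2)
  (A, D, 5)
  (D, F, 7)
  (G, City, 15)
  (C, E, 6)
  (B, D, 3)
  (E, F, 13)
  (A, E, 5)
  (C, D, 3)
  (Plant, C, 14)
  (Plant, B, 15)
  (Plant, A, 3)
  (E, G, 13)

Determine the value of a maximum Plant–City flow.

11

Augment Plant→A→D→F→City: bottleneck 2, flow now 2.
Augment Plant→A→E→G→City: bottleneck 1, flow now 3.
Augment Plant→C→E→G→City: bottleneck 6, flow now 9.
Augment Plant→B→D→A→E→G→City: bottleneck 2, flow now 11. (uses reverse residual edge)
No augmenting path remains; maximum flow = 11.
In the residual graph, reachable from Plant: {Plant, B, C, D, F}.
Min-cut edges: Plant→A (3), C→E (6), F→City (2); capacity 3 + 6 + 2 = 11.
This cut is saturated, so no flow can exceed 11.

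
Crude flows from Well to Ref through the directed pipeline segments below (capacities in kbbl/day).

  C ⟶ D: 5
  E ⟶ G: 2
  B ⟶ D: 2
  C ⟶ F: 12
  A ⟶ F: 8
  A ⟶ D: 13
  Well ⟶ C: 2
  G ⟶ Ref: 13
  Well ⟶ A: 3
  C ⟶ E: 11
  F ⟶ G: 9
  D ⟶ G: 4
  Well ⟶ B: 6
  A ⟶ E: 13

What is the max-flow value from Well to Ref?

7

Augment Well→A→D→G→Ref: bottleneck 3, flow now 3.
Augment Well→B→D→G→Ref: bottleneck 1, flow now 4.
Augment Well→C→E→G→Ref: bottleneck 2, flow now 6.
Augment Well→B→D→A→F→G→Ref: bottleneck 1, flow now 7. (uses reverse residual edge)
No augmenting path remains; maximum flow = 7.
In the residual graph, reachable from Well: {Well, B}.
Min-cut edges: Well→A (3), Well→C (2), B→D (2); capacity 3 + 2 + 2 = 7.
This cut is saturated, so no flow can exceed 7.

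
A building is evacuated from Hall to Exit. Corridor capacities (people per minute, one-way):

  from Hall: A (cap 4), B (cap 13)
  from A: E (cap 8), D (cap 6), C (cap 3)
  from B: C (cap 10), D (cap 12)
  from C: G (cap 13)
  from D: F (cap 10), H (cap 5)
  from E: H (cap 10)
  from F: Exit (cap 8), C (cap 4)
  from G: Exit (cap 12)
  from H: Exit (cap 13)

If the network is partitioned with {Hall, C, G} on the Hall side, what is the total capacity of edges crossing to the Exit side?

Edges leaving {Hall, C, G}: Hall→A (4), Hall→B (13), G→Exit (12).
Cut capacity = 4 + 13 + 12 = 29.

29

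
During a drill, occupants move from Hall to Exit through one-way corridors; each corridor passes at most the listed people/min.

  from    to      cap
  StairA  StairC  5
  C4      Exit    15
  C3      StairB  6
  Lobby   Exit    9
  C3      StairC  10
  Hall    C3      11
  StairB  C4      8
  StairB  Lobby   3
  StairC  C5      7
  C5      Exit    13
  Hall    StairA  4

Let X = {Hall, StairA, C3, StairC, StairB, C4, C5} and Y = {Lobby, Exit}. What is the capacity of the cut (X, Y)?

Edges leaving {Hall, StairA, C3, StairC, StairB, C4, C5}: StairB→Lobby (3), C4→Exit (15), C5→Exit (13).
Cut capacity = 3 + 15 + 13 = 31.

31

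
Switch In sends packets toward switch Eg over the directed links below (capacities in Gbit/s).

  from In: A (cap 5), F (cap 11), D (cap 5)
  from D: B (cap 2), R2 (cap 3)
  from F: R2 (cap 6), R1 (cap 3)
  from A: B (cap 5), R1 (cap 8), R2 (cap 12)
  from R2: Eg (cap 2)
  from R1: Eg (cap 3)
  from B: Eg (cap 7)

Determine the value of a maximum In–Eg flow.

12

Augment In→D→R2→Eg: bottleneck 2, flow now 2.
Augment In→D→B→Eg: bottleneck 2, flow now 4.
Augment In→F→R1→Eg: bottleneck 3, flow now 7.
Augment In→A→B→Eg: bottleneck 5, flow now 12.
No augmenting path remains; maximum flow = 12.
In the residual graph, reachable from In: {In, D, F, R2}.
Min-cut edges: In→A (5), D→B (2), F→R1 (3), R2→Eg (2); capacity 5 + 2 + 3 + 2 = 12.
This cut is saturated, so no flow can exceed 12.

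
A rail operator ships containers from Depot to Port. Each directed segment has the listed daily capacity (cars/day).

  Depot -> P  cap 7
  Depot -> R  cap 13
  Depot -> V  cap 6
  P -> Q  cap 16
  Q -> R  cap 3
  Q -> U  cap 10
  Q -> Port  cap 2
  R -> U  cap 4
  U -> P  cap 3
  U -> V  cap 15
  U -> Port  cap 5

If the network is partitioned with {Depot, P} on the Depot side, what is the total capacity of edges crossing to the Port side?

Edges leaving {Depot, P}: Depot→R (13), Depot→V (6), P→Q (16).
Cut capacity = 13 + 6 + 16 = 35.

35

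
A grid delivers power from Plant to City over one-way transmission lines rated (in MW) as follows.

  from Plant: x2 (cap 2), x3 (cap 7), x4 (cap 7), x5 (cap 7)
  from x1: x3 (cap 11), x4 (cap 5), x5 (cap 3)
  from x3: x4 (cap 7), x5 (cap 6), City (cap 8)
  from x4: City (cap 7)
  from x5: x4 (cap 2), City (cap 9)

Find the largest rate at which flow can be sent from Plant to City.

Augment Plant→x3→City: bottleneck 7, flow now 7.
Augment Plant→x4→City: bottleneck 7, flow now 14.
Augment Plant→x5→City: bottleneck 7, flow now 21.
No augmenting path remains; maximum flow = 21.
In the residual graph, reachable from Plant: {Plant, x2}.
Min-cut edges: Plant→x3 (7), Plant→x4 (7), Plant→x5 (7); capacity 7 + 7 + 7 = 21.
This cut is saturated, so no flow can exceed 21.

21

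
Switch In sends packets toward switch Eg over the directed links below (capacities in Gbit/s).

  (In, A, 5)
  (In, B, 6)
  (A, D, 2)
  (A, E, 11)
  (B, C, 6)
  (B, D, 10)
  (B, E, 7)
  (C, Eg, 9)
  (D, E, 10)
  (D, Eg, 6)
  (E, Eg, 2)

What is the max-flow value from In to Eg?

10

Augment In→A→D→Eg: bottleneck 2, flow now 2.
Augment In→A→E→Eg: bottleneck 2, flow now 4.
Augment In→B→C→Eg: bottleneck 6, flow now 10.
No augmenting path remains; maximum flow = 10.
In the residual graph, reachable from In: {In, A, E}.
Min-cut edges: In→B (6), A→D (2), E→Eg (2); capacity 6 + 2 + 2 = 10.
This cut is saturated, so no flow can exceed 10.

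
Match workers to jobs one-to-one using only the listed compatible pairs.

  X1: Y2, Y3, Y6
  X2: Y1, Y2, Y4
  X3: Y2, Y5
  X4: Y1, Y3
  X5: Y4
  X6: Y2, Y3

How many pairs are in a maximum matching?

Unit-capacity flow: source→left, listed edges, right→sink; max matching = max flow.
Augmenting path X1→Y2 (+1); matched 1.
Augmenting path X2→Y1 (+1); matched 2.
Augmenting path X3→Y5 (+1); matched 3.
Augmenting path X4→Y3 (+1); matched 4.
Augmenting path X5→Y4 (+1); matched 5.
Augmenting path X6→Y2→X1→Y6 (+1); matched 6.
No augmenting path remains; maximum matching = 6.
König certificate: {X1, X2, X3, X4, X5, X6} is a vertex cover of size 6 (every listed pair touches it), so no matching can be larger.

6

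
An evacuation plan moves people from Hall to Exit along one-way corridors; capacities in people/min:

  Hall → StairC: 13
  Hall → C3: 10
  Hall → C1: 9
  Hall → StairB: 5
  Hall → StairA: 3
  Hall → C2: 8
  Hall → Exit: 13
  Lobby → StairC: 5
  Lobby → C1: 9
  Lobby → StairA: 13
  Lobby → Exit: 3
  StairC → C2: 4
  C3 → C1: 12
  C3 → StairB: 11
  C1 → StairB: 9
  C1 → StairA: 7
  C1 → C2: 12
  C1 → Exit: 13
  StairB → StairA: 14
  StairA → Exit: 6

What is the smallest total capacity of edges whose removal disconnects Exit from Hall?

32

Augment Hall→Exit: bottleneck 13, flow now 13.
Augment Hall→C1→Exit: bottleneck 9, flow now 22.
Augment Hall→StairA→Exit: bottleneck 3, flow now 25.
Augment Hall→C3→C1→Exit: bottleneck 4, flow now 29.
Augment Hall→StairB→StairA→Exit: bottleneck 3, flow now 32.
No augmenting path remains; maximum flow = 32.
By max-flow min-cut, the minimum cut capacity equals the max flow.
In the residual graph, reachable from Hall: {Hall, StairC, C3, C1, StairB, StairA, C2}.
Min-cut edges: Hall→Exit (13), C1→Exit (13), StairA→Exit (6); capacity 13 + 13 + 6 = 32.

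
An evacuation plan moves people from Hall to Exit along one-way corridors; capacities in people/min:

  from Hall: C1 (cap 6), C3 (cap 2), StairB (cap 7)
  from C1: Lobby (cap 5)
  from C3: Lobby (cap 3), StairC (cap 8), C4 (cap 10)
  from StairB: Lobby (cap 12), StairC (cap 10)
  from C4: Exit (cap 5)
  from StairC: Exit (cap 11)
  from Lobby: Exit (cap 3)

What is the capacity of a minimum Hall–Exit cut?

Augment Hall→C1→Lobby→Exit: bottleneck 3, flow now 3.
Augment Hall→C3→C4→Exit: bottleneck 2, flow now 5.
Augment Hall→StairB→StairC→Exit: bottleneck 7, flow now 12.
No augmenting path remains; maximum flow = 12.
By max-flow min-cut, the minimum cut capacity equals the max flow.
In the residual graph, reachable from Hall: {Hall, C1, Lobby}.
Min-cut edges: Hall→C3 (2), Hall→StairB (7), Lobby→Exit (3); capacity 2 + 7 + 3 = 12.

12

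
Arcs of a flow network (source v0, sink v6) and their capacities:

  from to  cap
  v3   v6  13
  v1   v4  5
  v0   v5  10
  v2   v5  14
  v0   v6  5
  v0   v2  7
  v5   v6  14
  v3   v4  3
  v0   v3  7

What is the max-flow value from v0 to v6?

Augment v0→v6: bottleneck 5, flow now 5.
Augment v0→v3→v6: bottleneck 7, flow now 12.
Augment v0→v5→v6: bottleneck 10, flow now 22.
Augment v0→v2→v5→v6: bottleneck 4, flow now 26.
No augmenting path remains; maximum flow = 26.
In the residual graph, reachable from v0: {v0, v2, v5}.
Min-cut edges: v0→v3 (7), v0→v6 (5), v5→v6 (14); capacity 7 + 5 + 14 = 26.
This cut is saturated, so no flow can exceed 26.

26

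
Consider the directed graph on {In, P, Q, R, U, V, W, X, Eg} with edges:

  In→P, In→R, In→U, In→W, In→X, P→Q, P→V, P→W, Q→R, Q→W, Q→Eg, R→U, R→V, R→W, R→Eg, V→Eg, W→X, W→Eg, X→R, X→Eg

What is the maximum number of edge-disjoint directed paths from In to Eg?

Assign every edge capacity 1; by Menger, the answer equals the max flow.
Path In→R→Eg (+1); total 1.
Path In→W→Eg (+1); total 2.
Path In→X→Eg (+1); total 3.
Path In→P→Q→Eg (+1); total 4.
No residual In→Eg path; max flow = 4.
Certifying cut of size 4: {In→P, In→R, In→W, In→X}.

4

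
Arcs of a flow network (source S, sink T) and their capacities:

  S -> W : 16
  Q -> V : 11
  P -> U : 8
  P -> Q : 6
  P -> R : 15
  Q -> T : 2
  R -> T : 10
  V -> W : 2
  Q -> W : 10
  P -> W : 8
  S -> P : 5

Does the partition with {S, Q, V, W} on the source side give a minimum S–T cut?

No — its capacity is 7, but the minimum cut has capacity 5.

Given cut capacity: 5 + 2 = 7.
Augment S→P→Q→T: bottleneck 2, flow now 2.
Augment S→P→R→T: bottleneck 3, flow now 5.
No augmenting path remains; maximum flow = 5.
In the residual graph, reachable from S: {S, W}.
Min-cut edges: S→P (5); capacity 5 = 5.
Cut capacity 7 exceeds the max flow 5, so it is not minimum.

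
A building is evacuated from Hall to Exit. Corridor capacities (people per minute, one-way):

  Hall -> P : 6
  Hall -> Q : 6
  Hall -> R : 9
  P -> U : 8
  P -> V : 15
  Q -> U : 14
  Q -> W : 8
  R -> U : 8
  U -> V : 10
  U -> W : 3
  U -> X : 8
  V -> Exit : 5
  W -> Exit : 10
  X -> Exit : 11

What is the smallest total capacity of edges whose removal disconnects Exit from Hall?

20

Augment Hall→P→V→Exit: bottleneck 5, flow now 5.
Augment Hall→Q→W→Exit: bottleneck 6, flow now 11.
Augment Hall→P→U→W→Exit: bottleneck 1, flow now 12.
Augment Hall→R→U→W→Exit: bottleneck 2, flow now 14.
Augment Hall→R→U→X→Exit: bottleneck 6, flow now 20.
No augmenting path remains; maximum flow = 20.
By max-flow min-cut, the minimum cut capacity equals the max flow.
In the residual graph, reachable from Hall: {Hall, R}.
Min-cut edges: Hall→P (6), Hall→Q (6), R→U (8); capacity 6 + 6 + 8 = 20.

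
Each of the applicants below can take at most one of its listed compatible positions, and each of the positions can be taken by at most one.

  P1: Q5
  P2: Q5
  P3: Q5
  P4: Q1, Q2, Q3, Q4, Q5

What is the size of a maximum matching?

2

Unit-capacity flow: source→left, listed edges, right→sink; max matching = max flow.
Augmenting path P1→Q5 (+1); matched 1.
Augmenting path P4→Q1 (+1); matched 2.
No augmenting path remains; maximum matching = 2.
König certificate: {P4, Q5} is a vertex cover of size 2 (every listed pair touches it), so no matching can be larger.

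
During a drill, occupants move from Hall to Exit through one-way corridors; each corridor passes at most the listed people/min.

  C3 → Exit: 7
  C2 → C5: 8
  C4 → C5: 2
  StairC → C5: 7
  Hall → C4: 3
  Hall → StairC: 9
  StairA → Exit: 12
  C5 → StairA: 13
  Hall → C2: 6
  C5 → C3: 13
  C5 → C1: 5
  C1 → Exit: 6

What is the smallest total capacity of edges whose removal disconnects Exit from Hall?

15

Augment Hall→StairC→C5→C1→Exit: bottleneck 5, flow now 5.
Augment Hall→StairC→C5→StairA→Exit: bottleneck 2, flow now 7.
Augment Hall→C4→C5→StairA→Exit: bottleneck 2, flow now 9.
Augment Hall→C2→C5→StairA→Exit: bottleneck 6, flow now 15.
No augmenting path remains; maximum flow = 15.
By max-flow min-cut, the minimum cut capacity equals the max flow.
In the residual graph, reachable from Hall: {Hall, StairC, C4}.
Min-cut edges: Hall→C2 (6), StairC→C5 (7), C4→C5 (2); capacity 6 + 7 + 2 = 15.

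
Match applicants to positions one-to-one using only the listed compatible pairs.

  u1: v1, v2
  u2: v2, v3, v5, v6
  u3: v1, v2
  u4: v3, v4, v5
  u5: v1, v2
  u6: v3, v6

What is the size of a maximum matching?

5

Unit-capacity flow: source→left, listed edges, right→sink; max matching = max flow.
Augmenting path u1→v1 (+1); matched 1.
Augmenting path u2→v2 (+1); matched 2.
Augmenting path u4→v3 (+1); matched 3.
Augmenting path u6→v6 (+1); matched 4.
Augmenting path u3→v2→u2→v5 (+1); matched 5.
No augmenting path remains; maximum matching = 5.
König certificate: {u2, u4, u6, v1, v2} is a vertex cover of size 5 (every listed pair touches it), so no matching can be larger.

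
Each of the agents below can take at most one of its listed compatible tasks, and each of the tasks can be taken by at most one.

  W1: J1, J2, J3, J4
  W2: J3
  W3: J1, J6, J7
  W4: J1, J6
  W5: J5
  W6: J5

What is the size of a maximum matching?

Unit-capacity flow: source→left, listed edges, right→sink; max matching = max flow.
Augmenting path W1→J1 (+1); matched 1.
Augmenting path W2→J3 (+1); matched 2.
Augmenting path W3→J6 (+1); matched 3.
Augmenting path W5→J5 (+1); matched 4.
Augmenting path W4→J1→W1→J2 (+1); matched 5.
No augmenting path remains; maximum matching = 5.
König certificate: {W1, W2, W3, W4, J5} is a vertex cover of size 5 (every listed pair touches it), so no matching can be larger.

5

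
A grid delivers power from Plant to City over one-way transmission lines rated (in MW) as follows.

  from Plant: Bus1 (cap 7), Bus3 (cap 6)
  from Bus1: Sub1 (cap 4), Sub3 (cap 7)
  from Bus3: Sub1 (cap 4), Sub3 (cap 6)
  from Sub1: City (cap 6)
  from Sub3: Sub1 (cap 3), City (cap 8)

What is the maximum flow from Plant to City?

13

Augment Plant→Bus1→Sub1→City: bottleneck 4, flow now 4.
Augment Plant→Bus1→Sub3→City: bottleneck 3, flow now 7.
Augment Plant→Bus3→Sub1→City: bottleneck 2, flow now 9.
Augment Plant→Bus3→Sub3→City: bottleneck 4, flow now 13.
No augmenting path remains; maximum flow = 13.
In the residual graph, reachable from Plant: {Plant}.
Min-cut edges: Plant→Bus1 (7), Plant→Bus3 (6); capacity 7 + 6 = 13.
This cut is saturated, so no flow can exceed 13.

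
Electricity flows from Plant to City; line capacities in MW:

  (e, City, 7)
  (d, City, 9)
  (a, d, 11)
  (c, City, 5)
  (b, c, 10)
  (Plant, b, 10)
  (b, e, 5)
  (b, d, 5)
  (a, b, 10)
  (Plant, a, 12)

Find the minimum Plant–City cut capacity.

Augment Plant→a→d→City: bottleneck 9, flow now 9.
Augment Plant→b→c→City: bottleneck 5, flow now 14.
Augment Plant→b→e→City: bottleneck 5, flow now 19.
No augmenting path remains; maximum flow = 19.
By max-flow min-cut, the minimum cut capacity equals the max flow.
In the residual graph, reachable from Plant: {Plant, a, b, c, d}.
Min-cut edges: b→e (5), c→City (5), d→City (9); capacity 5 + 5 + 9 = 19.

19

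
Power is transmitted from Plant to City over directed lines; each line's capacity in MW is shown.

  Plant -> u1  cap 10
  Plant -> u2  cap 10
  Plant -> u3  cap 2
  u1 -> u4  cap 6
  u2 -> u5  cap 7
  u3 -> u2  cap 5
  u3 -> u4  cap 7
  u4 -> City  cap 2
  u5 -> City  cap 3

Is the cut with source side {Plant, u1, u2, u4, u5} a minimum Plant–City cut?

Given cut capacity: 2 + 2 + 3 = 7.
Augment Plant→u1→u4→City: bottleneck 2, flow now 2.
Augment Plant→u2→u5→City: bottleneck 3, flow now 5.
No augmenting path remains; maximum flow = 5.
In the residual graph, reachable from Plant: {Plant, u1, u2, u3, u4, u5}.
Min-cut edges: u4→City (2), u5→City (3); capacity 2 + 3 = 5.
Cut capacity 7 exceeds the max flow 5, so it is not minimum.

No — its capacity is 7, but the minimum cut has capacity 5.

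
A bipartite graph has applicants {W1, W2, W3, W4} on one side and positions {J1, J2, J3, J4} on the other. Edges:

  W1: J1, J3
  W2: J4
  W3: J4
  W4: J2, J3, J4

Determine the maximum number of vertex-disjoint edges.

Unit-capacity flow: source→left, listed edges, right→sink; max matching = max flow.
Augmenting path W1→J1 (+1); matched 1.
Augmenting path W2→J4 (+1); matched 2.
Augmenting path W4→J2 (+1); matched 3.
No augmenting path remains; maximum matching = 3.
König certificate: {W1, W4, J4} is a vertex cover of size 3 (every listed pair touches it), so no matching can be larger.

3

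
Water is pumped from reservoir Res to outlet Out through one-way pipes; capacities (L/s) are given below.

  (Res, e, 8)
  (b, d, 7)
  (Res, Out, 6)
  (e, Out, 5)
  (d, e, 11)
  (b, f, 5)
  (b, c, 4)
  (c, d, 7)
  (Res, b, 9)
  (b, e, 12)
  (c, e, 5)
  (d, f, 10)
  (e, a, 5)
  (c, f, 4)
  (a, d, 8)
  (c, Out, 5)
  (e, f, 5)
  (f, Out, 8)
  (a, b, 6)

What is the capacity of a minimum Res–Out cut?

Augment Res→Out: bottleneck 6, flow now 6.
Augment Res→e→Out: bottleneck 5, flow now 11.
Augment Res→b→c→Out: bottleneck 4, flow now 15.
Augment Res→b→f→Out: bottleneck 5, flow now 20.
Augment Res→e→f→Out: bottleneck 3, flow now 23.
No augmenting path remains; maximum flow = 23.
By max-flow min-cut, the minimum cut capacity equals the max flow.
In the residual graph, reachable from Res: {Res}.
Min-cut edges: Res→b (9), Res→e (8), Res→Out (6); capacity 9 + 8 + 6 = 23.

23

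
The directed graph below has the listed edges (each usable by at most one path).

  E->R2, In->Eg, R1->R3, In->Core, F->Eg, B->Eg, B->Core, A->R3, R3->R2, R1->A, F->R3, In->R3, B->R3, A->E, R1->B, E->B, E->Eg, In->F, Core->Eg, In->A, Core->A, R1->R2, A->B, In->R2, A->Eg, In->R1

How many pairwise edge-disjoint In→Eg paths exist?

5

Assign every edge capacity 1; by Menger, the answer equals the max flow.
Path In→Eg (+1); total 1.
Path In→F→Eg (+1); total 2.
Path In→Core→Eg (+1); total 3.
Path In→A→Eg (+1); total 4.
Path In→R1→B→Eg (+1); total 5.
No residual In→Eg path; max flow = 5.
Certifying cut of size 5: {In→A, In→Core, In→Eg, In→F, In→R1}.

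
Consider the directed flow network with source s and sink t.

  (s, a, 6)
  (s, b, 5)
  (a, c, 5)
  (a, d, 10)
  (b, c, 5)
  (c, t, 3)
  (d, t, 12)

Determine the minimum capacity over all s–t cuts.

Augment s→a→c→t: bottleneck 3, flow now 3.
Augment s→a→d→t: bottleneck 3, flow now 6.
Augment s→b→c→a→d→t: bottleneck 3, flow now 9. (uses reverse residual edge)
No augmenting path remains; maximum flow = 9.
By max-flow min-cut, the minimum cut capacity equals the max flow.
In the residual graph, reachable from s: {s, b, c}.
Min-cut edges: s→a (6), c→t (3); capacity 6 + 3 = 9.

9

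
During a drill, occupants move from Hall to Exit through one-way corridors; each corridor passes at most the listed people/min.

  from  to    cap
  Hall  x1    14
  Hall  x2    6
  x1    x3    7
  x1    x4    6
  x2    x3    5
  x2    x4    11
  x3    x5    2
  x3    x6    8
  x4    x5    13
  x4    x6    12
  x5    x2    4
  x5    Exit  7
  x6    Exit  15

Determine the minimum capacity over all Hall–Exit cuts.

19

Augment Hall→x1→x3→x5→Exit: bottleneck 2, flow now 2.
Augment Hall→x1→x3→x6→Exit: bottleneck 5, flow now 7.
Augment Hall→x1→x4→x5→Exit: bottleneck 5, flow now 12.
Augment Hall→x1→x4→x6→Exit: bottleneck 1, flow now 13.
Augment Hall→x2→x3→x6→Exit: bottleneck 3, flow now 16.
Augment Hall→x2→x4→x6→Exit: bottleneck 3, flow now 19.
No augmenting path remains; maximum flow = 19.
By max-flow min-cut, the minimum cut capacity equals the max flow.
In the residual graph, reachable from Hall: {Hall, x1}.
Min-cut edges: Hall→x2 (6), x1→x3 (7), x1→x4 (6); capacity 6 + 7 + 6 = 19.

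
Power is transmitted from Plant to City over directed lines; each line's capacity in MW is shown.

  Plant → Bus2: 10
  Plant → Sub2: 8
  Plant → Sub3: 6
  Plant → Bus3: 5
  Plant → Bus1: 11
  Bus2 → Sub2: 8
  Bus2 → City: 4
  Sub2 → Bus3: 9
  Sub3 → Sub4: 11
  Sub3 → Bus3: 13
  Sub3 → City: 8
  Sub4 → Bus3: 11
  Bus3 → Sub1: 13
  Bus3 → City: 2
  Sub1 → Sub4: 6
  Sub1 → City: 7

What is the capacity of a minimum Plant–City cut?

19

Augment Plant→Bus2→City: bottleneck 4, flow now 4.
Augment Plant→Sub3→City: bottleneck 6, flow now 10.
Augment Plant→Bus3→City: bottleneck 2, flow now 12.
Augment Plant→Bus3→Sub1→City: bottleneck 3, flow now 15.
Augment Plant→Sub2→Bus3→Sub1→City: bottleneck 4, flow now 19.
No augmenting path remains; maximum flow = 19.
By max-flow min-cut, the minimum cut capacity equals the max flow.
In the residual graph, reachable from Plant: {Plant, Bus2, Sub2, Sub4, Bus3, Bus1, Sub1}.
Min-cut edges: Plant→Sub3 (6), Bus2→City (4), Bus3→City (2), Sub1→City (7); capacity 6 + 4 + 2 + 7 = 19.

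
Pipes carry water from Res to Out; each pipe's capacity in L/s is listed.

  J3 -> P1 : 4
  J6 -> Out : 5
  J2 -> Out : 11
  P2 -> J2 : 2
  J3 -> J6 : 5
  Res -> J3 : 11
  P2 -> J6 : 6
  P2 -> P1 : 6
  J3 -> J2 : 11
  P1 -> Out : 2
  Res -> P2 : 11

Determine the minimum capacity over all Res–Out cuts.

Augment Res→J3→J2→Out: bottleneck 11, flow now 11.
Augment Res→P2→J6→Out: bottleneck 5, flow now 16.
Augment Res→P2→P1→Out: bottleneck 2, flow now 18.
No augmenting path remains; maximum flow = 18.
By max-flow min-cut, the minimum cut capacity equals the max flow.
In the residual graph, reachable from Res: {Res, J3, P2, J2, J6, P1}.
Min-cut edges: J2→Out (11), J6→Out (5), P1→Out (2); capacity 11 + 5 + 2 = 18.

18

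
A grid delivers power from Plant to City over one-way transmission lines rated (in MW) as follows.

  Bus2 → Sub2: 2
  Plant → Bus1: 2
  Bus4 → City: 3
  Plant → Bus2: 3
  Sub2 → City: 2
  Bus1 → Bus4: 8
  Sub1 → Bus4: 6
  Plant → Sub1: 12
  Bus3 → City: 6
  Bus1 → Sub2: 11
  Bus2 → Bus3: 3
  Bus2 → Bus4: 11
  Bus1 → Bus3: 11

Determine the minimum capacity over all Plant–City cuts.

8

Augment Plant→Sub1→Bus4→City: bottleneck 3, flow now 3.
Augment Plant→Bus2→Sub2→City: bottleneck 2, flow now 5.
Augment Plant→Bus2→Bus3→City: bottleneck 1, flow now 6.
Augment Plant→Bus1→Bus3→City: bottleneck 2, flow now 8.
No augmenting path remains; maximum flow = 8.
By max-flow min-cut, the minimum cut capacity equals the max flow.
In the residual graph, reachable from Plant: {Plant, Sub1, Bus4}.
Min-cut edges: Plant→Bus2 (3), Plant→Bus1 (2), Bus4→City (3); capacity 3 + 2 + 3 = 8.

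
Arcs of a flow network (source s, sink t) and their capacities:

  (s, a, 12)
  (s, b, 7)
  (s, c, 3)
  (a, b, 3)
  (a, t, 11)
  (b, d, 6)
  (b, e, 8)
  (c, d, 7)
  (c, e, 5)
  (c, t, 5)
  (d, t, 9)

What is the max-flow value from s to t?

20

Augment s→a→t: bottleneck 11, flow now 11.
Augment s→c→t: bottleneck 3, flow now 14.
Augment s→b→d→t: bottleneck 6, flow now 20.
No augmenting path remains; maximum flow = 20.
In the residual graph, reachable from s: {s, a, b, e}.
Min-cut edges: s→c (3), a→t (11), b→d (6); capacity 3 + 11 + 6 = 20.
This cut is saturated, so no flow can exceed 20.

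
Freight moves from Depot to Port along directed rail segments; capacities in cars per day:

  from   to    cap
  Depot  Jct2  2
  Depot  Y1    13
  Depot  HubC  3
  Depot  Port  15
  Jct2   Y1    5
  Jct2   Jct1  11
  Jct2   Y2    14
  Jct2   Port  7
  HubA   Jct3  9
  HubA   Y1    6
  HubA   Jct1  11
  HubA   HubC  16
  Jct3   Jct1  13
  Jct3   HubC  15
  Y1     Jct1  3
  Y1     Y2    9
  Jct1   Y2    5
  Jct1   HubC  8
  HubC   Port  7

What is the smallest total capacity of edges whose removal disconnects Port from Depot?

23

Augment Depot→Port: bottleneck 15, flow now 15.
Augment Depot→Jct2→Port: bottleneck 2, flow now 17.
Augment Depot→HubC→Port: bottleneck 3, flow now 20.
Augment Depot→Y1→Jct1→HubC→Port: bottleneck 3, flow now 23.
No augmenting path remains; maximum flow = 23.
By max-flow min-cut, the minimum cut capacity equals the max flow.
In the residual graph, reachable from Depot: {Depot, Y1, Y2}.
Min-cut edges: Depot→Jct2 (2), Depot→HubC (3), Depot→Port (15), Y1→Jct1 (3); capacity 2 + 3 + 15 + 3 = 23.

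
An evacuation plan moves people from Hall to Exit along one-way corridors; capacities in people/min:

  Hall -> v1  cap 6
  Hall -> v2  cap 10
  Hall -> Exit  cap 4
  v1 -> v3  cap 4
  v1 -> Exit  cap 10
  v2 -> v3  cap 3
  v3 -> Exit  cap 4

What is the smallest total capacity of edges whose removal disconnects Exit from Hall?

13

Augment Hall→Exit: bottleneck 4, flow now 4.
Augment Hall→v1→Exit: bottleneck 6, flow now 10.
Augment Hall→v2→v3→Exit: bottleneck 3, flow now 13.
No augmenting path remains; maximum flow = 13.
By max-flow min-cut, the minimum cut capacity equals the max flow.
In the residual graph, reachable from Hall: {Hall, v2}.
Min-cut edges: Hall→v1 (6), Hall→Exit (4), v2→v3 (3); capacity 6 + 4 + 3 = 13.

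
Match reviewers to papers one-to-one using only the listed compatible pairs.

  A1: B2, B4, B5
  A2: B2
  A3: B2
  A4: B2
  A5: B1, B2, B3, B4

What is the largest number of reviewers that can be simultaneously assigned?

3

Unit-capacity flow: source→left, listed edges, right→sink; max matching = max flow.
Augmenting path A1→B2 (+1); matched 1.
Augmenting path A5→B1 (+1); matched 2.
Augmenting path A2→B2→A1→B4 (+1); matched 3.
No augmenting path remains; maximum matching = 3.
König certificate: {A1, A5, B2} is a vertex cover of size 3 (every listed pair touches it), so no matching can be larger.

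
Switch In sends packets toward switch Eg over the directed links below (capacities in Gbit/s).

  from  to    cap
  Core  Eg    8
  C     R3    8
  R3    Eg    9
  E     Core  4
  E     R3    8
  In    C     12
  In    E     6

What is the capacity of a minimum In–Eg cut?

Augment In→C→R3→Eg: bottleneck 8, flow now 8.
Augment In→E→R3→Eg: bottleneck 1, flow now 9.
Augment In→E→Core→Eg: bottleneck 4, flow now 13.
No augmenting path remains; maximum flow = 13.
By max-flow min-cut, the minimum cut capacity equals the max flow.
In the residual graph, reachable from In: {In, C, E, R3}.
Min-cut edges: E→Core (4), R3→Eg (9); capacity 4 + 9 = 13.

13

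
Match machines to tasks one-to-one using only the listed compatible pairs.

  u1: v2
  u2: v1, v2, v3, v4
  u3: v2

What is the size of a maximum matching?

2

Unit-capacity flow: source→left, listed edges, right→sink; max matching = max flow.
Augmenting path u1→v2 (+1); matched 1.
Augmenting path u2→v1 (+1); matched 2.
No augmenting path remains; maximum matching = 2.
König certificate: {u2, v2} is a vertex cover of size 2 (every listed pair touches it), so no matching can be larger.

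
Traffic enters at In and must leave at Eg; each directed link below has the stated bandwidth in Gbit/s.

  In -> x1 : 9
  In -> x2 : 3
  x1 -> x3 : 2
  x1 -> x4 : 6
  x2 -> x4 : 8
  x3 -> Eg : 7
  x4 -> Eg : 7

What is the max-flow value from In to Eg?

9

Augment In→x1→x3→Eg: bottleneck 2, flow now 2.
Augment In→x1→x4→Eg: bottleneck 6, flow now 8.
Augment In→x2→x4→Eg: bottleneck 1, flow now 9.
No augmenting path remains; maximum flow = 9.
In the residual graph, reachable from In: {In, x1, x2, x4}.
Min-cut edges: x1→x3 (2), x4→Eg (7); capacity 2 + 7 = 9.
This cut is saturated, so no flow can exceed 9.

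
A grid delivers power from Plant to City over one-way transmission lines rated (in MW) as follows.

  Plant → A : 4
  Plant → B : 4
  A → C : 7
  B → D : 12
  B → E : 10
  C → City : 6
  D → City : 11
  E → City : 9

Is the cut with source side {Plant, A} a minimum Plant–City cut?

Given cut capacity: 4 + 7 = 11.
Augment Plant→A→C→City: bottleneck 4, flow now 4.
Augment Plant→B→D→City: bottleneck 4, flow now 8.
No augmenting path remains; maximum flow = 8.
In the residual graph, reachable from Plant: {Plant}.
Min-cut edges: Plant→A (4), Plant→B (4); capacity 4 + 4 = 8.
Cut capacity 11 exceeds the max flow 8, so it is not minimum.

No — its capacity is 11, but the minimum cut has capacity 8.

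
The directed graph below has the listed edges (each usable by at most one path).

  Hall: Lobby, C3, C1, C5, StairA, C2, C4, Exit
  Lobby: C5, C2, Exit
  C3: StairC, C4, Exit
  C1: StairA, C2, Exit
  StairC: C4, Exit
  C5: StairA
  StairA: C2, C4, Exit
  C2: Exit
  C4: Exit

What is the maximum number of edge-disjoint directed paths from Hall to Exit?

7

Assign every edge capacity 1; by Menger, the answer equals the max flow.
Path Hall→Exit (+1); total 1.
Path Hall→Lobby→Exit (+1); total 2.
Path Hall→C3→Exit (+1); total 3.
Path Hall→C1→Exit (+1); total 4.
Path Hall→StairA→Exit (+1); total 5.
Path Hall→C2→Exit (+1); total 6.
Path Hall→C4→Exit (+1); total 7.
No residual Hall→Exit path; max flow = 7.
Certifying cut of size 7: {C2→Exit, C4→Exit, Hall→C1, Hall→C3, Hall→Exit, Hall→Lobby, StairA→Exit}.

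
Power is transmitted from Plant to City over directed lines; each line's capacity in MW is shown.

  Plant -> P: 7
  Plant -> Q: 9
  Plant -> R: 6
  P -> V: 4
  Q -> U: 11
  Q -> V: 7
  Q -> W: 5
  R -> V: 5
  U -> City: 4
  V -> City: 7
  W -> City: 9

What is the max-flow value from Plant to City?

Augment Plant→P→V→City: bottleneck 4, flow now 4.
Augment Plant→Q→U→City: bottleneck 4, flow now 8.
Augment Plant→Q→V→City: bottleneck 3, flow now 11.
Augment Plant→Q→W→City: bottleneck 2, flow now 13.
Augment Plant→R→V→Q→W→City: bottleneck 3, flow now 16. (uses reverse residual edge)
No augmenting path remains; maximum flow = 16.
In the residual graph, reachable from Plant: {Plant, P, R, V}.
Min-cut edges: Plant→Q (9), V→City (7); capacity 9 + 7 = 16.
This cut is saturated, so no flow can exceed 16.

16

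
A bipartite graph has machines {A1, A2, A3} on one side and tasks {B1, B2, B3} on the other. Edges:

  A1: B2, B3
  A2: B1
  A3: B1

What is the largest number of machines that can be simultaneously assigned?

Unit-capacity flow: source→left, listed edges, right→sink; max matching = max flow.
Augmenting path A1→B2 (+1); matched 1.
Augmenting path A2→B1 (+1); matched 2.
No augmenting path remains; maximum matching = 2.
König certificate: {A1, B1} is a vertex cover of size 2 (every listed pair touches it), so no matching can be larger.

2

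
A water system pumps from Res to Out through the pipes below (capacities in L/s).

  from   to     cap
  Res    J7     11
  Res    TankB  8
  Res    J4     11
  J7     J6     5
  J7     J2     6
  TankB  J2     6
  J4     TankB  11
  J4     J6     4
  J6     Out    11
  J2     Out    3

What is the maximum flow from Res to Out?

12

Augment Res→J7→J6→Out: bottleneck 5, flow now 5.
Augment Res→J7→J2→Out: bottleneck 3, flow now 8.
Augment Res→J4→J6→Out: bottleneck 4, flow now 12.
No augmenting path remains; maximum flow = 12.
In the residual graph, reachable from Res: {Res, J7, TankB, J4, J2}.
Min-cut edges: J7→J6 (5), J4→J6 (4), J2→Out (3); capacity 5 + 4 + 3 = 12.
This cut is saturated, so no flow can exceed 12.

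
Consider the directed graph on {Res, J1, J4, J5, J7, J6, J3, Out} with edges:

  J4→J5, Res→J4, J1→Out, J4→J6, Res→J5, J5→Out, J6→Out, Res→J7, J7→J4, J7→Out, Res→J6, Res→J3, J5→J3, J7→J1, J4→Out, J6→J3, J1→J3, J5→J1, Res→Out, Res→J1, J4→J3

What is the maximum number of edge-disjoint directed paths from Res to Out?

Assign every edge capacity 1; by Menger, the answer equals the max flow.
Path Res→Out (+1); total 1.
Path Res→J1→Out (+1); total 2.
Path Res→J4→Out (+1); total 3.
Path Res→J5→Out (+1); total 4.
Path Res→J7→Out (+1); total 5.
Path Res→J6→Out (+1); total 6.
No residual Res→Out path; max flow = 6.
Certifying cut of size 6: {Res→J1, Res→J4, Res→J5, Res→J6, Res→J7, Res→Out}.

6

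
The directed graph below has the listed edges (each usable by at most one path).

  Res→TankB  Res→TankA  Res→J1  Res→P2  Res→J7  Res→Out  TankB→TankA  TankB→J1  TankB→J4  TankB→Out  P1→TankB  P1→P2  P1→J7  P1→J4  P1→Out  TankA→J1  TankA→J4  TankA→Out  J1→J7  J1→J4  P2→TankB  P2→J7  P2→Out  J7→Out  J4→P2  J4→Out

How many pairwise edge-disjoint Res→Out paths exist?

6

Assign every edge capacity 1; by Menger, the answer equals the max flow.
Path Res→Out (+1); total 1.
Path Res→TankB→Out (+1); total 2.
Path Res→TankA→Out (+1); total 3.
Path Res→P2→Out (+1); total 4.
Path Res→J7→Out (+1); total 5.
Path Res→J1→J4→Out (+1); total 6.
No residual Res→Out path; max flow = 6.
Certifying cut of size 6: {Res→J1, Res→J7, Res→Out, Res→P2, Res→TankA, Res→TankB}.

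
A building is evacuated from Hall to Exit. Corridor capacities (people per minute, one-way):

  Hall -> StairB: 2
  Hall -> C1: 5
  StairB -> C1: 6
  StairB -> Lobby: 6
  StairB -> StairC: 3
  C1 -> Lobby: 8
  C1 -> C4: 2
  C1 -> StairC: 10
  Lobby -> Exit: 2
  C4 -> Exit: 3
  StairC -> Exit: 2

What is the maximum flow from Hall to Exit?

Augment Hall→StairB→Lobby→Exit: bottleneck 2, flow now 2.
Augment Hall→C1→C4→Exit: bottleneck 2, flow now 4.
Augment Hall→C1→StairC→Exit: bottleneck 2, flow now 6.
No augmenting path remains; maximum flow = 6.
In the residual graph, reachable from Hall: {Hall, StairB, C1, Lobby, StairC}.
Min-cut edges: C1→C4 (2), Lobby→Exit (2), StairC→Exit (2); capacity 2 + 2 + 2 = 6.
This cut is saturated, so no flow can exceed 6.

6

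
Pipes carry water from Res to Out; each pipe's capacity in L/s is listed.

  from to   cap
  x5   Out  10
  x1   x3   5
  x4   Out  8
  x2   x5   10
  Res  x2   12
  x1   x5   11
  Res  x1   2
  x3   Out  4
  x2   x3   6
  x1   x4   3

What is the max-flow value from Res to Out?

Augment Res→x1→x3→Out: bottleneck 2, flow now 2.
Augment Res→x2→x3→Out: bottleneck 2, flow now 4.
Augment Res→x2→x5→Out: bottleneck 10, flow now 14.
No augmenting path remains; maximum flow = 14.
In the residual graph, reachable from Res: {Res}.
Min-cut edges: Res→x1 (2), Res→x2 (12); capacity 2 + 12 = 14.
This cut is saturated, so no flow can exceed 14.

14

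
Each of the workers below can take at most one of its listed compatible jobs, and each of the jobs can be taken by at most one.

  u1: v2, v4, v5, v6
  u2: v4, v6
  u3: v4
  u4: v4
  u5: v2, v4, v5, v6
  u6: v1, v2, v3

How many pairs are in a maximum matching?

Unit-capacity flow: source→left, listed edges, right→sink; max matching = max flow.
Augmenting path u1→v2 (+1); matched 1.
Augmenting path u2→v4 (+1); matched 2.
Augmenting path u5→v5 (+1); matched 3.
Augmenting path u6→v1 (+1); matched 4.
Augmenting path u3→v4→u2→v6 (+1); matched 5.
No augmenting path remains; maximum matching = 5.
König certificate: {u1, u2, u5, u6, v4} is a vertex cover of size 5 (every listed pair touches it), so no matching can be larger.

5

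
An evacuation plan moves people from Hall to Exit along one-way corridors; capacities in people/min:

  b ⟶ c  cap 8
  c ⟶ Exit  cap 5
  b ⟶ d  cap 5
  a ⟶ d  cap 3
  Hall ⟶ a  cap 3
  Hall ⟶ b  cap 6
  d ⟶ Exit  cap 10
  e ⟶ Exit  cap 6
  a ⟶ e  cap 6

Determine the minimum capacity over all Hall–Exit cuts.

Augment Hall→a→d→Exit: bottleneck 3, flow now 3.
Augment Hall→b→c→Exit: bottleneck 5, flow now 8.
Augment Hall→b→d→Exit: bottleneck 1, flow now 9.
No augmenting path remains; maximum flow = 9.
By max-flow min-cut, the minimum cut capacity equals the max flow.
In the residual graph, reachable from Hall: {Hall}.
Min-cut edges: Hall→a (3), Hall→b (6); capacity 3 + 6 = 9.

9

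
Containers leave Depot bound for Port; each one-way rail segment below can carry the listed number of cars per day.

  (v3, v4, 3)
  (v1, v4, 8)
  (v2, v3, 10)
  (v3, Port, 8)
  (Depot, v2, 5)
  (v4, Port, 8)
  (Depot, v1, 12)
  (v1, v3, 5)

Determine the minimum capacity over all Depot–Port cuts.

Augment Depot→v1→v3→Port: bottleneck 5, flow now 5.
Augment Depot→v1→v4→Port: bottleneck 7, flow now 12.
Augment Depot→v2→v3→Port: bottleneck 3, flow now 15.
Augment Depot→v2→v3→v4→Port: bottleneck 1, flow now 16.
No augmenting path remains; maximum flow = 16.
By max-flow min-cut, the minimum cut capacity equals the max flow.
In the residual graph, reachable from Depot: {Depot, v1, v2, v3, v4}.
Min-cut edges: v3→Port (8), v4→Port (8); capacity 8 + 8 = 16.

16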